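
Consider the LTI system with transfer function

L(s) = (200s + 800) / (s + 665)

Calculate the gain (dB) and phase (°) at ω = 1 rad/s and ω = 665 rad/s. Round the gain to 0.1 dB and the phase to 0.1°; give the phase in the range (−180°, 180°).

Substitute s = j1:
Numerator: 200(j1) + 800 = 800 + j200
Denominator: (j1) + 665 = 665 + j1
|N| = √(800² + 200²) ≈ 824.62, ∠N ≈ 14.04°
|D| = √(665² + 1²) ≈ 665, ∠D ≈ 0.09°
|L| = 824.62 / 665 ≈ 1.24
Gain = 20 log₁₀(1.24) ≈ 1.87 dB
∠L = 14.04° − 0.09° = 13.95°

Substitute s = j665:
Numerator: 200(j665) + 800 = 800 + j133000
Denominator: (j665) + 665 = 665 + j665
|N| = √(800² + 133000²) ≈ 1.33e+05, ∠N ≈ 89.66°
|D| = √(665² + 665²) ≈ 940.45, ∠D ≈ 45.00°
|L| = 1.33e+05 / 940.45 ≈ 141.42
Gain = 20 log₁₀(141.42) ≈ 43.01 dB
∠L = 89.66° − 45.00° = 44.66°

ω = 1: 1.9 dB, 14.0°; ω = 665: 43.0 dB, 44.7°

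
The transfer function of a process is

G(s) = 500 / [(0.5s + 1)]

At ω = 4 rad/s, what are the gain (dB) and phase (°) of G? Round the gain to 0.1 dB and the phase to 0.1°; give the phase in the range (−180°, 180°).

47.0 dB, -63.4°

At ω = 4 rad/s:
pole (1 + j4·0.5) = 1 + j2 → |·| ≈ 2.2361, ∠ ≈ 63.43°
|G| = 500 · 1 / (2.2361) ≈ 223.6
Gain = 20 log₁₀(223.6) ≈ 46.99 dB
∠G = (0°) − (63.43°) = -63.43°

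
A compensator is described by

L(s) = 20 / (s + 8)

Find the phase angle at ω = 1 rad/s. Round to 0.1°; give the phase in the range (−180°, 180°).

Substitute s = j1:
Numerator: 20 = 20 + j0
Denominator: (j1) + 8 = 8 + j1
|N| = √(20² + 0²) ≈ 20, ∠N ≈ 0.00°
|D| = √(8² + 1²) ≈ 8.0623, ∠D ≈ 7.13°
∠L = 0.00° − 7.13° = -7.13°

-7.1°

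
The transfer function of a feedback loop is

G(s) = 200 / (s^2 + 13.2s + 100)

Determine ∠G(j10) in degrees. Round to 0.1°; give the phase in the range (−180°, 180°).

At s = jω = j10:
quadratic: (j10)² + 13.2·j10 + 100 = 0 + j132 → |·| ≈ 132, ∠ ≈ 90.00°
∠G = 0.00° − 90.00° = -90.00°

-90.0°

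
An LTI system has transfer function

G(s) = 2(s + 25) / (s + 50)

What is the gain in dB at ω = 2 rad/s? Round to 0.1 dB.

0.0 dB

At s = jω = j2:
zero (s+25): 25 + j2 → |·| = √(25²+2²) = √629 ≈ 25.08, ∠ = arctan(2/25) ≈ 4.57°
pole (s+50): 50 + j2 → |·| = √(50²+2²) = √2504 ≈ 50.04, ∠ = arctan(2/50) ≈ 2.29°
|G| = 2 · 25.08 / 50.04 ≈ 1.0024
Gain = 20 log₁₀(1.0024) ≈ 0.02 dB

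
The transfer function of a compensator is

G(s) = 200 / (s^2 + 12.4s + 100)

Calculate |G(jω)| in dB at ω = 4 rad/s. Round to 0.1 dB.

6.2 dB

At s = jω = j4:
quadratic: (j4)² + 12.4·j4 + 100 = 84 + j49.6 → |·| ≈ 97.551, ∠ ≈ 30.56°
|G| = 200 / 97.551 ≈ 2.0502
Gain = 20 log₁₀(2.0502) ≈ 6.24 dB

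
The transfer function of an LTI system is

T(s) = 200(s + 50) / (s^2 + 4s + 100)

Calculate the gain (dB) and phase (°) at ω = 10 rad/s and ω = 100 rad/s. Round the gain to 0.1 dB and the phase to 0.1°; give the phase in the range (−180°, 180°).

ω = 10: 48.1 dB, -78.7°; ω = 100: 7.1 dB, -114.3°

At s = jω = j10:
zero (s+50): 50 + j10 → |·| = √(50²+10²) = √2600 ≈ 50.99, ∠ = arctan(10/50) ≈ 11.31°
quadratic: (j10)² + 4·j10 + 100 = 0 + j40 → |·| ≈ 40, ∠ ≈ 90.00°
|T| = 200 · 50.99 / 40 ≈ 254.95
Gain = 20 log₁₀(254.95) ≈ 48.13 dB
∠T = 11.31° − 90.00° = -78.69°

At s = jω = j100:
zero (s+50): 50 + j100 → |·| = √(50²+100²) = √12500 ≈ 111.8, ∠ = arctan(100/50) ≈ 63.43°
quadratic: (j100)² + 4·j100 + 100 = -9900 + j400 → |·| ≈ 9908.1, ∠ ≈ 177.69°
|T| = 200 · 111.8 / 9908.1 ≈ 2.2567
Gain = 20 log₁₀(2.2567) ≈ 7.07 dB
∠T = 63.43° − 177.69° = -114.26°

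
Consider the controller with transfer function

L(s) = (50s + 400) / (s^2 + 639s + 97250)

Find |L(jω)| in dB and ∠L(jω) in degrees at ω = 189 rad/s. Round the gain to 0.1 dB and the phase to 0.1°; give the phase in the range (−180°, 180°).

-23.1 dB, 24.6°

Substitute s = j189:
Numerator: 50(j189) + 400 = 400 + j9450
Denominator: (j189)^2 + 639(j189) + 97250 = 61529 + j120771
|N| = √(400² + 9450²) ≈ 9458.5, ∠N ≈ 87.58°
|D| = √(61529² + 120771²) ≈ 1.3554e+05, ∠D ≈ 63.00°
|L| = 9458.5 / 1.3554e+05 ≈ 0.069784
Gain = 20 log₁₀(0.069784) ≈ -23.12 dB
∠L = 87.58° − 63.00° = 24.58°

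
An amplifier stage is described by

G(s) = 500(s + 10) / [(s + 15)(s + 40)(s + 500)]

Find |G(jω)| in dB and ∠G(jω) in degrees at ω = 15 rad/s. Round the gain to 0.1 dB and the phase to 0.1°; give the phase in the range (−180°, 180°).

At s = jω = j15:
zero (s+10): 10 + j15 → |·| = √(10²+15²) = √325 ≈ 18.028, ∠ = arctan(15/10) ≈ 56.31°
pole (s+15): 15 + j15 → |·| = √(15²+15²) = √450 ≈ 21.213, ∠ = arctan(15/15) ≈ 45.00°
pole (s+40): 40 + j15 → |·| = √(40²+15²) = √1825 ≈ 42.72, ∠ = arctan(15/40) ≈ 20.56°
pole (s+500): 500 + j15 → |·| = √(500²+15²) = √250225 ≈ 500.22, ∠ = arctan(15/500) ≈ 1.72°
|G| = 500 · 18.028 / 4.5331e+05 ≈ 0.019885
Gain = 20 log₁₀(0.019885) ≈ -34.03 dB
∠G = 56.31° − 67.28° = -10.97°

-34.0 dB, -11.0°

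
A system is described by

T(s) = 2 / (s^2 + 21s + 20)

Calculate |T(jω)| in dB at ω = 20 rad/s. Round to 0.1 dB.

Substitute s = j20:
Numerator: 2 = 2 + j0
Denominator: (j20)^2 + 21(j20) + 20 = -380 + j420
|N| = √(2² + 0²) ≈ 2, ∠N ≈ 0.00°
|D| = √(380² + 420²) ≈ 566.39, ∠D ≈ 132.14°
|T| = 2 / 566.39 ≈ 0.0035311
Gain = 20 log₁₀(0.0035311) ≈ -49.04 dB

-49.0 dB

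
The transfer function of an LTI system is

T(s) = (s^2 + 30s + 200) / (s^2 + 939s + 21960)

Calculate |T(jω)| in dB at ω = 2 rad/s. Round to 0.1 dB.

Substitute s = j2:
Numerator: (j2)^2 + 30(j2) + 200 = 196 + j60
Denominator: (j2)^2 + 939(j2) + 21960 = 21956 + j1878
|N| = √(196² + 60²) ≈ 204.98, ∠N ≈ 17.02°
|D| = √(21956² + 1878²) ≈ 22036, ∠D ≈ 4.89°
|T| = 204.98 / 22036 ≈ 0.0093021
Gain = 20 log₁₀(0.0093021) ≈ -40.63 dB

-40.6 dB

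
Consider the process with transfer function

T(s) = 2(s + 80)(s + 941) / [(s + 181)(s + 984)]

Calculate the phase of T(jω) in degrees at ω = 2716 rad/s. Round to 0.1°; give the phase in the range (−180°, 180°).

2.9°

At s = jω = j2716:
zero (s+80): 80 + j2716 → |·| = √(80²+2716²) = √7383056 ≈ 2717.2, ∠ = arctan(2716/80) ≈ 88.31°
zero (s+941): 941 + j2716 → |·| = √(941²+2716²) = √8262137 ≈ 2874.4, ∠ = arctan(2716/941) ≈ 70.89°
pole (s+181): 181 + j2716 → |·| = √(181²+2716²) = √7409417 ≈ 2722, ∠ = arctan(2716/181) ≈ 86.19°
pole (s+984): 984 + j2716 → |·| = √(984²+2716²) = √8344912 ≈ 2888.8, ∠ = arctan(2716/984) ≈ 70.08°
∠T = 159.20° − 156.27° = 2.93°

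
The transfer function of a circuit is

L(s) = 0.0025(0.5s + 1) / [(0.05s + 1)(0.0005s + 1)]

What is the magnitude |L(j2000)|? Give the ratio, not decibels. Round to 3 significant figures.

At ω = 2000 rad/s:
zero (1 + j2000·0.5) = 1 + j1000 → |·| ≈ 1000, ∠ ≈ 89.94°
pole (1 + j2000·0.05) = 1 + j100 → |·| ≈ 100, ∠ ≈ 89.43°
pole (1 + j2000·0.0005) = 1 + j1 → |·| ≈ 1.4142, ∠ ≈ 45.00°
|L| = 0.0025 · 1000 / (100 · 1.4142) ≈ 0.017678

0.0177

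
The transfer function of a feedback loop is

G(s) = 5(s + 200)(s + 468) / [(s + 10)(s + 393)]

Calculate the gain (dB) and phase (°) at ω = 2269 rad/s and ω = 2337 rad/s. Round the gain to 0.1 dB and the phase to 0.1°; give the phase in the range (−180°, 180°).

ω = 2269: 14.1 dB, -6.6°; ω = 2337: 14.1 dB, -6.4°

At s = jω = j2269:
zero (s+200): 200 + j2269 → |·| = √(200²+2269²) = √5188361 ≈ 2277.8, ∠ = arctan(2269/200) ≈ 84.96°
zero (s+468): 468 + j2269 → |·| = √(468²+2269²) = √5367385 ≈ 2316.8, ∠ = arctan(2269/468) ≈ 78.35°
pole (s+10): 10 + j2269 → |·| = √(10²+2269²) = √5148461 ≈ 2269, ∠ = arctan(2269/10) ≈ 89.75°
pole (s+393): 393 + j2269 → |·| = √(393²+2269²) = √5302810 ≈ 2302.8, ∠ = arctan(2269/393) ≈ 80.17°
|G| = 5 · 5.2772e+06 / 5.2251e+06 ≈ 5.0499
Gain = 20 log₁₀(5.0499) ≈ 14.07 dB
∠G = 163.31° − 169.92° = -6.61°

At s = jω = j2337:
zero (s+200): 200 + j2337 → |·| = √(200²+2337²) = √5501569 ≈ 2345.5, ∠ = arctan(2337/200) ≈ 85.11°
zero (s+468): 468 + j2337 → |·| = √(468²+2337²) = √5680593 ≈ 2383.4, ∠ = arctan(2337/468) ≈ 78.68°
pole (s+10): 10 + j2337 → |·| = √(10²+2337²) = √5461669 ≈ 2337, ∠ = arctan(2337/10) ≈ 89.75°
pole (s+393): 393 + j2337 → |·| = √(393²+2337²) = √5616018 ≈ 2369.8, ∠ = arctan(2337/393) ≈ 80.45°
|G| = 5 · 5.5903e+06 / 5.5382e+06 ≈ 5.047
Gain = 20 log₁₀(5.047) ≈ 14.06 dB
∠G = 163.79° − 170.20° = -6.41°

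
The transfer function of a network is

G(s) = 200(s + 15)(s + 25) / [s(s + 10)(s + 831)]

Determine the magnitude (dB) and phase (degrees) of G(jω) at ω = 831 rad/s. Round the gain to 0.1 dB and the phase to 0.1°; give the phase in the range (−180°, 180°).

-15.4 dB, -47.1°

At s = jω = j831:
zero (s+15): 15 + j831 → |·| = √(15²+831²) = √690786 ≈ 831.14, ∠ = arctan(831/15) ≈ 88.97°
zero (s+25): 25 + j831 → |·| = √(25²+831²) = √691186 ≈ 831.38, ∠ = arctan(831/25) ≈ 88.28°
pole (s+10): 10 + j831 → |·| = √(10²+831²) = √690661 ≈ 831.06, ∠ = arctan(831/10) ≈ 89.31°
pole (s+831): 831 + j831 → |·| = √(831²+831²) = √1381122 ≈ 1175.2, ∠ = arctan(831/831) ≈ 45.00°
pole at origin: |s| = 831, ∠ = 90.00° (in denominator)
|G| = 200 · 6.9099e+05 / 8.1161e+08 ≈ 0.17028
Gain = 20 log₁₀(0.17028) ≈ -15.38 dB
∠G = 177.25° − 224.31° = -47.06°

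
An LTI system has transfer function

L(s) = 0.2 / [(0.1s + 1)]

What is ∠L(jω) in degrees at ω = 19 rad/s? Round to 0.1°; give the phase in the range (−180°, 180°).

-62.2°

At ω = 19 rad/s:
pole (1 + j19·0.1) = 1 + j1.9 → |·| ≈ 2.1471, ∠ ≈ 62.24°
∠L = (0°) − (62.24°) = -62.24°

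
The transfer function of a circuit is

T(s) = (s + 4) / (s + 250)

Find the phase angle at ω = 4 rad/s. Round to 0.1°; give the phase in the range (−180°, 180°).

44.1°

At s = jω = j4:
zero (s+4): 4 + j4 → |·| = √(4²+4²) = √32 ≈ 5.6569, ∠ = arctan(4/4) ≈ 45.00°
pole (s+250): 250 + j4 → |·| = √(250²+4²) = √62516 ≈ 250.03, ∠ = arctan(4/250) ≈ 0.92°
∠T = 45.00° − 0.92° = 44.08°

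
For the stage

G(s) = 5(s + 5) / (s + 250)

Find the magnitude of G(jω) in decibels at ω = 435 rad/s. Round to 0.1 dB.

At s = jω = j435:
zero (s+5): 5 + j435 → |·| = √(5²+435²) = √189250 ≈ 435.03, ∠ = arctan(435/5) ≈ 89.34°
pole (s+250): 250 + j435 → |·| = √(250²+435²) = √251725 ≈ 501.72, ∠ = arctan(435/250) ≈ 60.11°
|G| = 5 · 435.03 / 501.72 ≈ 4.3354
Gain = 20 log₁₀(4.3354) ≈ 12.74 dB

12.7 dB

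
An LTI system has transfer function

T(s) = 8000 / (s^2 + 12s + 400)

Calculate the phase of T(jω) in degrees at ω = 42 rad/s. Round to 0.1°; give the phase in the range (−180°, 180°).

At s = jω = j42:
quadratic: (j42)² + 12·j42 + 400 = -1364 + j504 → |·| ≈ 1454.1, ∠ ≈ 159.72°
∠T = 0.00° − 159.72° = -159.72°

-159.7°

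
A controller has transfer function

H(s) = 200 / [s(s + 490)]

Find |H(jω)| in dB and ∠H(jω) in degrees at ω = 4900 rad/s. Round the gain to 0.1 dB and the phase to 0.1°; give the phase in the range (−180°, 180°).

At s = jω = j4900:
pole (s+490): 490 + j4900 → |·| = √(490²+4900²) = √24250100 ≈ 4924.4, ∠ = arctan(4900/490) ≈ 84.29°
pole at origin: |s| = 4900, ∠ = 90.00° (in denominator)
|H| = 200 / 2.413e+07 ≈ 8.2884e-06
Gain = 20 log₁₀(8.2884e-06) ≈ -101.63 dB
∠H = 0.00° − 174.29° = -174.29°

-101.6 dB, -174.3°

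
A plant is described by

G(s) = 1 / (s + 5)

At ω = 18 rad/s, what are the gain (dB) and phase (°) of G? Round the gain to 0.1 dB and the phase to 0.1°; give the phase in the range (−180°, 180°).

-25.4 dB, -74.5°

Substitute s = j18:
Numerator: 1 = 1 + j0
Denominator: (j18) + 5 = 5 + j18
|N| = √(1² + 0²) ≈ 1, ∠N ≈ 0.00°
|D| = √(5² + 18²) ≈ 18.682, ∠D ≈ 74.48°
|G| = 1 / 18.682 ≈ 0.053527
Gain = 20 log₁₀(0.053527) ≈ -25.43 dB
∠G = 0.00° − 74.48° = -74.48°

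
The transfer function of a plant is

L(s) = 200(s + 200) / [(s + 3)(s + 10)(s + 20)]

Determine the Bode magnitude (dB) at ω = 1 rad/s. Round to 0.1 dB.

36.0 dB

At s = jω = j1:
zero (s+200): 200 + j1 → |·| = √(200²+1²) = √40001 ≈ 200, ∠ = arctan(1/200) ≈ 0.29°
pole (s+3): 3 + j1 → |·| = √(3²+1²) = √10 ≈ 3.1623, ∠ = arctan(1/3) ≈ 18.43°
pole (s+10): 10 + j1 → |·| = √(10²+1²) = √101 ≈ 10.05, ∠ = arctan(1/10) ≈ 5.71°
pole (s+20): 20 + j1 → |·| = √(20²+1²) = √401 ≈ 20.025, ∠ = arctan(1/20) ≈ 2.86°
|L| = 200 · 200 / 636.42 ≈ 62.852
Gain = 20 log₁₀(62.852) ≈ 35.97 dB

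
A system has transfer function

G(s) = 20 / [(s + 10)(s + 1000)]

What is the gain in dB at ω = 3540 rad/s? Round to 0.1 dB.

-116.3 dB

At s = jω = j3540:
pole (s+10): 10 + j3540 → |·| = √(10²+3540²) = √12531700 ≈ 3540, ∠ = arctan(3540/10) ≈ 89.84°
pole (s+1000): 1000 + j3540 → |·| = √(1000²+3540²) = √13531600 ≈ 3678.5, ∠ = arctan(3540/1000) ≈ 74.23°
|G| = 20 / 1.3022e+07 ≈ 1.5359e-06
Gain = 20 log₁₀(1.5359e-06) ≈ -116.27 dB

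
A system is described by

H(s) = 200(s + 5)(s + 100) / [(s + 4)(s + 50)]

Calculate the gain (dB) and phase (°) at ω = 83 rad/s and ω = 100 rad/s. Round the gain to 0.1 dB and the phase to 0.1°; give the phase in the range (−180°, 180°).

ω = 83: 48.6 dB, -19.9°; ω = 100: 48.1 dB, -19.0°

At s = jω = j83:
zero (s+5): 5 + j83 → |·| = √(5²+83²) = √6914 ≈ 83.15, ∠ = arctan(83/5) ≈ 86.55°
zero (s+100): 100 + j83 → |·| = √(100²+83²) = √16889 ≈ 129.96, ∠ = arctan(83/100) ≈ 39.69°
pole (s+4): 4 + j83 → |·| = √(4²+83²) = √6905 ≈ 83.096, ∠ = arctan(83/4) ≈ 87.24°
pole (s+50): 50 + j83 → |·| = √(50²+83²) = √9389 ≈ 96.897, ∠ = arctan(83/50) ≈ 58.93°
|H| = 200 · 10806 / 8051.8 ≈ 268.41
Gain = 20 log₁₀(268.41) ≈ 48.58 dB
∠H = 126.24° − 146.17° = -19.93°

At s = jω = j100:
zero (s+5): 5 + j100 → |·| = √(5²+100²) = √10025 ≈ 100.12, ∠ = arctan(100/5) ≈ 87.14°
zero (s+100): 100 + j100 → |·| = √(100²+100²) = √20000 ≈ 141.42, ∠ = arctan(100/100) ≈ 45.00°
pole (s+4): 4 + j100 → |·| = √(4²+100²) = √10016 ≈ 100.08, ∠ = arctan(100/4) ≈ 87.71°
pole (s+50): 50 + j100 → |·| = √(50²+100²) = √12500 ≈ 111.8, ∠ = arctan(100/50) ≈ 63.43°
|H| = 200 · 14159 / 11189 ≈ 253.09
Gain = 20 log₁₀(253.09) ≈ 48.07 dB
∠H = 132.14° − 151.14° = -19.00°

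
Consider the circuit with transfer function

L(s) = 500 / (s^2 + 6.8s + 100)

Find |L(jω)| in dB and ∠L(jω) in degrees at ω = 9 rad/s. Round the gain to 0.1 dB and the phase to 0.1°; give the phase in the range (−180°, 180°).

17.8 dB, -72.8°

At s = jω = j9:
quadratic: (j9)² + 6.8·j9 + 100 = 19 + j61.2 → |·| ≈ 64.082, ∠ ≈ 72.75°
|L| = 500 / 64.082 ≈ 7.8025
Gain = 20 log₁₀(7.8025) ≈ 17.84 dB
∠L = 0.00° − 72.75° = -72.75°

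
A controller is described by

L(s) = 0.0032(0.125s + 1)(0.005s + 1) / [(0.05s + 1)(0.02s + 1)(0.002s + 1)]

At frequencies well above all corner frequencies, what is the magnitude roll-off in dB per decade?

-20 dB/decade

Each pole contributes −20 dB/decade at high frequency; each zero contributes +20 dB/decade.
Net: 2 zero(s) − 3 pole(s) → -20 dB/decade.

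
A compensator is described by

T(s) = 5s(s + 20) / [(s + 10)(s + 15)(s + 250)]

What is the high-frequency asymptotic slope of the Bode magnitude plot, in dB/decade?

-20 dB/decade

Each pole contributes −20 dB/decade at high frequency; each zero contributes +20 dB/decade.
Net: 2 zero(s) − 3 pole(s) → -20 dB/decade.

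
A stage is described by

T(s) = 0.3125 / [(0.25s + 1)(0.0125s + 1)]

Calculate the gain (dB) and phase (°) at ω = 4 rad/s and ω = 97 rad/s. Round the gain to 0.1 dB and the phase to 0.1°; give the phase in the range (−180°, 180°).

At ω = 4 rad/s:
pole (1 + j4·0.25) = 1 + j1 → |·| ≈ 1.4142, ∠ ≈ 45.00°
pole (1 + j4·0.0125) = 1 + j0.05 → |·| ≈ 1.0012, ∠ ≈ 2.86°
|T| = 0.3125 · 1 / (1.4142 · 1.0012) ≈ 0.22071
Gain = 20 log₁₀(0.22071) ≈ -13.12 dB
∠T = (0°) − (45.00° + 2.86°) = -47.86°

At ω = 97 rad/s:
pole (1 + j97·0.25) = 1 + j24.25 → |·| ≈ 24.271, ∠ ≈ 87.64°
pole (1 + j97·0.0125) = 1 + j1.2125 → |·| ≈ 1.5717, ∠ ≈ 50.49°
|T| = 0.3125 · 1 / (24.271 · 1.5717) ≈ 0.0081921
Gain = 20 log₁₀(0.0081921) ≈ -41.73 dB
∠T = (0°) − (87.64° + 50.49°) = -138.13°

ω = 4: -13.1 dB, -47.9°; ω = 97: -41.7 dB, -138.1°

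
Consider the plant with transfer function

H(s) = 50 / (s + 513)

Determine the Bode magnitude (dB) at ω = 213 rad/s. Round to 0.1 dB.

-20.9 dB

Substitute s = j213:
Numerator: 50 = 50 + j0
Denominator: (j213) + 513 = 513 + j213
|N| = √(50² + 0²) ≈ 50, ∠N ≈ 0.00°
|D| = √(513² + 213²) ≈ 555.46, ∠D ≈ 22.55°
|H| = 50 / 555.46 ≈ 0.090015
Gain = 20 log₁₀(0.090015) ≈ -20.91 dB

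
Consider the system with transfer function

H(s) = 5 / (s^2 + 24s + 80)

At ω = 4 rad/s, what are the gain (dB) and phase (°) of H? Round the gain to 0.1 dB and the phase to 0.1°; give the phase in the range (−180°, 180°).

-27.3 dB, -56.3°

Substitute s = j4:
Numerator: 5 = 5 + j0
Denominator: (j4)^2 + 24(j4) + 80 = 64 + j96
|N| = √(5² + 0²) ≈ 5, ∠N ≈ 0.00°
|D| = √(64² + 96²) ≈ 115.38, ∠D ≈ 56.31°
|H| = 5 / 115.38 ≈ 0.043335
Gain = 20 log₁₀(0.043335) ≈ -27.26 dB
∠H = 0.00° − 56.31° = -56.31°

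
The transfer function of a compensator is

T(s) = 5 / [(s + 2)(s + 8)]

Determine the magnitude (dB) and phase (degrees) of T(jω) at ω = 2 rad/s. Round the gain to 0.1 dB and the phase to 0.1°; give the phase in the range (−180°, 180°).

At s = jω = j2:
pole (s+2): 2 + j2 → |·| = √(2²+2²) = √8 ≈ 2.8284, ∠ = arctan(2/2) ≈ 45.00°
pole (s+8): 8 + j2 → |·| = √(8²+2²) = √68 ≈ 8.2462, ∠ = arctan(2/8) ≈ 14.04°
|T| = 5 / 23.324 ≈ 0.21437
Gain = 20 log₁₀(0.21437) ≈ -13.38 dB
∠T = 0.00° − 59.04° = -59.04°

-13.4 dB, -59.0°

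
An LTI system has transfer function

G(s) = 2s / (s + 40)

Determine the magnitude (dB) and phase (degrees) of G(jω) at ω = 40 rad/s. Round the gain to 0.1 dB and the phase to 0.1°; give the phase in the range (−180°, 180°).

At s = jω = j40:
zero at origin: s = j40 → |·| = 40, ∠ = 90.00°
pole (s+40): 40 + j40 → |·| = √(40²+40²) = √3200 ≈ 56.569, ∠ = arctan(40/40) ≈ 45.00°
|G| = 2 · 40 / 56.569 ≈ 1.4142
Gain = 20 log₁₀(1.4142) ≈ 3.01 dB
∠G = 90.00° − 45.00° = 45.00°

3.0 dB, 45.0°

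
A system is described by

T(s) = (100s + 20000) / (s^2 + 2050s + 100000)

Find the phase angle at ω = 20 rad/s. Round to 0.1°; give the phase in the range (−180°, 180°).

Substitute s = j20:
Numerator: 100(j20) + 20000 = 20000 + j2000
Denominator: (j20)^2 + 2050(j20) + 100000 = 99600 + j41000
|N| = √(20000² + 2000²) ≈ 20100, ∠N ≈ 5.71°
|D| = √(99600² + 41000²) ≈ 1.0771e+05, ∠D ≈ 22.37°
∠T = 5.71° − 22.37° = -16.66°

-16.7°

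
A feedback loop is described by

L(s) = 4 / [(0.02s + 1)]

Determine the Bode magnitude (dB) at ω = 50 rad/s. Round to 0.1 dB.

9.0 dB

At ω = 50 rad/s:
pole (1 + j50·0.02) = 1 + j1 → |·| ≈ 1.4142, ∠ ≈ 45.00°
|L| = 4 · 1 / (1.4142) ≈ 2.8285
Gain = 20 log₁₀(2.8285) ≈ 9.03 dB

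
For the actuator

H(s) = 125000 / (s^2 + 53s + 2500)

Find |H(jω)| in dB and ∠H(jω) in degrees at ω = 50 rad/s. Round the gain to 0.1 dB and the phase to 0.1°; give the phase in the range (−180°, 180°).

At s = jω = j50:
quadratic: (j50)² + 53·j50 + 2500 = 0 + j2650 → |·| ≈ 2650, ∠ ≈ 90.00°
|H| = 125000 / 2650 ≈ 47.17
Gain = 20 log₁₀(47.17) ≈ 33.47 dB
∠H = 0.00° − 90.00° = -90.00°

33.5 dB, -90.0°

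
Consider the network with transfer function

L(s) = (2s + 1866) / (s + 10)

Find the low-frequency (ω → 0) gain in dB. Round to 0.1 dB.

45.4 dB

L(0) = 1866 / 10 = 186.6
20 log₁₀(186.6) ≈ 45.42 dB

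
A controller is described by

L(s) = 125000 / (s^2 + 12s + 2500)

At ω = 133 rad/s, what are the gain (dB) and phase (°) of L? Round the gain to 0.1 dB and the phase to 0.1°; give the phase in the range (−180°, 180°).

At s = jω = j133:
quadratic: (j133)² + 12·j133 + 2500 = -15189 + j1596 → |·| ≈ 15273, ∠ ≈ 174.00°
|L| = 125000 / 15273 ≈ 8.1844
Gain = 20 log₁₀(8.1844) ≈ 18.26 dB
∠L = 0.00° − 174.00° = -174.00°

18.3 dB, -174.0°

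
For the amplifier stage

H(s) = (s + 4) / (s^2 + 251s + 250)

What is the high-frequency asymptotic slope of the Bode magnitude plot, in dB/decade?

-20 dB/decade

Each pole contributes −20 dB/decade at high frequency; each zero contributes +20 dB/decade.
Net: 1 zero(s) − 2 pole(s) → -20 dB/decade.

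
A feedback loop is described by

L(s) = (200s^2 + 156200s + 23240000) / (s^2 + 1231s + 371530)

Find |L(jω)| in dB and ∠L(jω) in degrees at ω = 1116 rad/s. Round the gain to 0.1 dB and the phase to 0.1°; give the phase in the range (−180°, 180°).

Substitute s = j1116:
Numerator: 200(j1116)^2 + 156200(j1116) + 23240000 = -225851200 + j174319200
Denominator: (j1116)^2 + 1231(j1116) + 371530 = -873926 + j1373796
|N| = √(225851200² + 174319200²) ≈ 2.853e+08, ∠N ≈ 142.34°
|D| = √(873926² + 1373796²) ≈ 1.6282e+06, ∠D ≈ 122.46°
|L| = 2.853e+08 / 1.6282e+06 ≈ 175.22
Gain = 20 log₁₀(175.22) ≈ 44.87 dB
∠L = 142.34° − 122.46° = 19.88°

44.9 dB, 19.9°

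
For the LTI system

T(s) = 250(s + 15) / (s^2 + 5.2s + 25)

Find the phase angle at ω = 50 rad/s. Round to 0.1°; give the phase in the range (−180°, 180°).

-100.7°

At s = jω = j50:
zero (s+15): 15 + j50 → |·| = √(15²+50²) = √2725 ≈ 52.202, ∠ = arctan(50/15) ≈ 73.30°
quadratic: (j50)² + 5.2·j50 + 25 = -2475 + j260 → |·| ≈ 2488.6, ∠ ≈ 174.00°
∠T = 73.30° − 174.00° = -100.70°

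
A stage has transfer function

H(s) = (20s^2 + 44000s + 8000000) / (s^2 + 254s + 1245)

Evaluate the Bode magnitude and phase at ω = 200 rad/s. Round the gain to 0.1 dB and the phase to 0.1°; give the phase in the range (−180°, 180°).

Substitute s = j200:
Numerator: 20(j200)^2 + 44000(j200) + 8000000 = 7200000 + j8800000
Denominator: (j200)^2 + 254(j200) + 1245 = -38755 + j50800
|N| = √(7200000² + 8800000²) ≈ 1.137e+07, ∠N ≈ 50.71°
|D| = √(38755² + 50800²) ≈ 63895, ∠D ≈ 127.34°
|H| = 1.137e+07 / 63895 ≈ 177.95
Gain = 20 log₁₀(177.95) ≈ 45.01 dB
∠H = 50.71° − 127.34° = -76.63°

45.0 dB, -76.6°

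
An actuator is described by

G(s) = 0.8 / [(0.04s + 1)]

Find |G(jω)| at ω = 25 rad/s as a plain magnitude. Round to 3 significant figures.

At ω = 25 rad/s:
pole (1 + j25·0.04) = 1 + j1 → |·| ≈ 1.4142, ∠ ≈ 45.00°
|G| = 0.8 · 1 / (1.4142) ≈ 0.56569

0.566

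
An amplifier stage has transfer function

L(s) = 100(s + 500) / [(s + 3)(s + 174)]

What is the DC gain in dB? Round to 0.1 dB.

L(0) = 100·500 / (3·174) ≈ 95.785
20 log₁₀(95.785) ≈ 39.63 dB

39.6 dB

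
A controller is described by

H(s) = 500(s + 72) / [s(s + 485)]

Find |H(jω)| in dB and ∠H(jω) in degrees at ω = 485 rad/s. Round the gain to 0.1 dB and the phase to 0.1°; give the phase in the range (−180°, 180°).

At s = jω = j485:
zero (s+72): 72 + j485 → |·| = √(72²+485²) = √240409 ≈ 490.32, ∠ = arctan(485/72) ≈ 81.56°
pole (s+485): 485 + j485 → |·| = √(485²+485²) = √470450 ≈ 685.89, ∠ = arctan(485/485) ≈ 45.00°
pole at origin: |s| = 485, ∠ = 90.00° (in denominator)
|H| = 500 · 490.32 / 3.3266e+05 ≈ 0.73697
Gain = 20 log₁₀(0.73697) ≈ -2.65 dB
∠H = 81.56° − 135.00° = -53.44°

-2.7 dB, -53.4°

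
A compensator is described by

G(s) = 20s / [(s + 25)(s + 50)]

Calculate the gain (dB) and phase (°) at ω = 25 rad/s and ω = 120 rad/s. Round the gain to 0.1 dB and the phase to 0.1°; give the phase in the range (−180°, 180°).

ω = 25: -11.9 dB, 18.4°; ω = 120: -16.4 dB, -55.6°

At s = jω = j25:
zero at origin: s = j25 → |·| = 25, ∠ = 90.00°
pole (s+25): 25 + j25 → |·| = √(25²+25²) = √1250 ≈ 35.355, ∠ = arctan(25/25) ≈ 45.00°
pole (s+50): 50 + j25 → |·| = √(50²+25²) = √3125 ≈ 55.902, ∠ = arctan(25/50) ≈ 26.57°
|G| = 20 · 25 / 1976.4 ≈ 0.25299
Gain = 20 log₁₀(0.25299) ≈ -11.94 dB
∠G = 90.00° − 71.57° = 18.43°

At s = jω = j120:
zero at origin: s = j120 → |·| = 120, ∠ = 90.00°
pole (s+25): 25 + j120 → |·| = √(25²+120²) = √15025 ≈ 122.58, ∠ = arctan(120/25) ≈ 78.23°
pole (s+50): 50 + j120 → |·| = √(50²+120²) = √16900 ≈ 130, ∠ = arctan(120/50) ≈ 67.38°
|G| = 20 · 120 / 15935 ≈ 0.15061
Gain = 20 log₁₀(0.15061) ≈ -16.44 dB
∠G = 90.00° − 145.61° = -55.61°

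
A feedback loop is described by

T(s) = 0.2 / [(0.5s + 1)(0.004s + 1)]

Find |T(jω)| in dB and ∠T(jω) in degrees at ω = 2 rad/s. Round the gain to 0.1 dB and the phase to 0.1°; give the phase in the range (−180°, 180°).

-17.0 dB, -45.5°

At ω = 2 rad/s:
pole (1 + j2·0.5) = 1 + j1 → |·| ≈ 1.4142, ∠ ≈ 45.00°
pole (1 + j2·0.004) = 1 + j0.008 → |·| ≈ 1, ∠ ≈ 0.46°
|T| = 0.2 · 1 / (1.4142 · 1) ≈ 0.14142
Gain = 20 log₁₀(0.14142) ≈ -16.99 dB
∠T = (0°) − (45.00° + 0.46°) = -45.46°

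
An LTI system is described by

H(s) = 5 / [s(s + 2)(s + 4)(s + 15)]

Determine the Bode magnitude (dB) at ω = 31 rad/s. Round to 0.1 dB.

At s = jω = j31:
pole (s+2): 2 + j31 → |·| = √(2²+31²) = √965 ≈ 31.064, ∠ = arctan(31/2) ≈ 86.31°
pole (s+4): 4 + j31 → |·| = √(4²+31²) = √977 ≈ 31.257, ∠ = arctan(31/4) ≈ 82.65°
pole (s+15): 15 + j31 → |·| = √(15²+31²) = √1186 ≈ 34.438, ∠ = arctan(31/15) ≈ 64.18°
pole at origin: |s| = 31, ∠ = 90.00° (in denominator)
|H| = 5 / 1.0366e+06 ≈ 4.8235e-06
Gain = 20 log₁₀(4.8235e-06) ≈ -106.33 dB

-106.3 dB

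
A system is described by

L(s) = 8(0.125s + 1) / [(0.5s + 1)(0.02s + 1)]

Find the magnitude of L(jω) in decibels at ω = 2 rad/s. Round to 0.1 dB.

15.3 dB

At ω = 2 rad/s:
zero (1 + j2·0.125) = 1 + j0.25 → |·| ≈ 1.0308, ∠ ≈ 14.04°
pole (1 + j2·0.5) = 1 + j1 → |·| ≈ 1.4142, ∠ ≈ 45.00°
pole (1 + j2·0.02) = 1 + j0.04 → |·| ≈ 1.0008, ∠ ≈ 2.29°
|L| = 8 · 1.0308 / (1.4142 · 1.0008) ≈ 5.8265
Gain = 20 log₁₀(5.8265) ≈ 15.31 dB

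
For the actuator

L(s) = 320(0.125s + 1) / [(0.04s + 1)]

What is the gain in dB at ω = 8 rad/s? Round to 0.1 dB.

At ω = 8 rad/s:
zero (1 + j8·0.125) = 1 + j1 → |·| ≈ 1.4142, ∠ ≈ 45.00°
pole (1 + j8·0.04) = 1 + j0.32 → |·| ≈ 1.05, ∠ ≈ 17.74°
|L| = 320 · 1.4142 / (1.05) ≈ 430.99
Gain = 20 log₁₀(430.99) ≈ 52.69 dB

52.7 dB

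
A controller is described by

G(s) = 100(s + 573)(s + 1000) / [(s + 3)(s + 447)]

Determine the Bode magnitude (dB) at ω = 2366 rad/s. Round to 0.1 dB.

40.8 dB

At s = jω = j2366:
zero (s+573): 573 + j2366 → |·| = √(573²+2366²) = √5926285 ≈ 2434.4, ∠ = arctan(2366/573) ≈ 76.39°
zero (s+1000): 1000 + j2366 → |·| = √(1000²+2366²) = √6597956 ≈ 2568.6, ∠ = arctan(2366/1000) ≈ 67.09°
pole (s+3): 3 + j2366 → |·| = √(3²+2366²) = √5597965 ≈ 2366, ∠ = arctan(2366/3) ≈ 89.93°
pole (s+447): 447 + j2366 → |·| = √(447²+2366²) = √5797765 ≈ 2407.9, ∠ = arctan(2366/447) ≈ 79.30°
|G| = 100 · 6.253e+06 / 5.6971e+06 ≈ 109.76
Gain = 20 log₁₀(109.76) ≈ 40.81 dB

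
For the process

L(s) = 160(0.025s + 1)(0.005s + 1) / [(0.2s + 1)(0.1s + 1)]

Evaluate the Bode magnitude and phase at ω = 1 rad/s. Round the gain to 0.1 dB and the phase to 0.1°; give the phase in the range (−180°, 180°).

43.9 dB, -15.3°

At ω = 1 rad/s:
zero (1 + j1·0.025) = 1 + j0.025 → |·| ≈ 1.0003, ∠ ≈ 1.43°
zero (1 + j1·0.005) = 1 + j0.005 → |·| ≈ 1, ∠ ≈ 0.29°
pole (1 + j1·0.2) = 1 + j0.2 → |·| ≈ 1.0198, ∠ ≈ 11.31°
pole (1 + j1·0.1) = 1 + j0.1 → |·| ≈ 1.005, ∠ ≈ 5.71°
|L| = 160 · 1.0003 · 1 / (1.0198 · 1.005) ≈ 156.16
Gain = 20 log₁₀(156.16) ≈ 43.87 dB
∠L = (1.43° + 0.29°) − (11.31° + 5.71°) = -15.30°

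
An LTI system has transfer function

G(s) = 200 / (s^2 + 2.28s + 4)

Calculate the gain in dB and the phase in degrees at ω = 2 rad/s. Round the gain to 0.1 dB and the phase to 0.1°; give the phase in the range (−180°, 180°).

At s = jω = j2:
quadratic: (j2)² + 2.28·j2 + 4 = 0 + j4.56 → |·| ≈ 4.56, ∠ ≈ 90.00°
|G| = 200 / 4.56 ≈ 43.86
Gain = 20 log₁₀(43.86) ≈ 32.84 dB
∠G = 0.00° − 90.00° = -90.00°

32.8 dB, -90.0°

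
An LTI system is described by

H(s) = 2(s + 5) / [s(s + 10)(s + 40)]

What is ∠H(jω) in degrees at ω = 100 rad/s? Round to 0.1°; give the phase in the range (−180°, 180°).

At s = jω = j100:
zero (s+5): 5 + j100 → |·| = √(5²+100²) = √10025 ≈ 100.12, ∠ = arctan(100/5) ≈ 87.14°
pole (s+10): 10 + j100 → |·| = √(10²+100²) = √10100 ≈ 100.5, ∠ = arctan(100/10) ≈ 84.29°
pole (s+40): 40 + j100 → |·| = √(40²+100²) = √11600 ≈ 107.7, ∠ = arctan(100/40) ≈ 68.20°
pole at origin: |s| = 100, ∠ = 90.00° (in denominator)
∠H = 87.14° − 242.49° = -155.35°

-155.4°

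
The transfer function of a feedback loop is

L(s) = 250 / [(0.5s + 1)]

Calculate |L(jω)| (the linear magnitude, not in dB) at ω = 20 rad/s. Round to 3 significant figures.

At ω = 20 rad/s:
pole (1 + j20·0.5) = 1 + j10 → |·| ≈ 10.05, ∠ ≈ 84.29°
|L| = 250 · 1 / (10.05) ≈ 24.876

24.9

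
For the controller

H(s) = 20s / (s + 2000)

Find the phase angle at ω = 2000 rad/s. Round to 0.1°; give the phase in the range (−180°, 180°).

45.0°

At s = jω = j2000:
zero at origin: s = j2000 → |·| = 2000, ∠ = 90.00°
pole (s+2000): 2000 + j2000 → |·| = √(2000²+2000²) = √8000000 ≈ 2828.4, ∠ = arctan(2000/2000) ≈ 45.00°
∠H = 90.00° − 45.00° = 45.00°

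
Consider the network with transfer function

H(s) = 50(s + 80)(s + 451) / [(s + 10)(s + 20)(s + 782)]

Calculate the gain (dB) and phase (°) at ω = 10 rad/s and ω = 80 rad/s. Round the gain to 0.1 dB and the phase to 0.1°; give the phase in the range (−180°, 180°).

ω = 10: 17.3 dB, -63.9°; ω = 80: -6.1 dB, -109.6°

At s = jω = j10:
zero (s+80): 80 + j10 → |·| = √(80²+10²) = √6500 ≈ 80.623, ∠ = arctan(10/80) ≈ 7.13°
zero (s+451): 451 + j10 → |·| = √(451²+10²) = √203501 ≈ 451.11, ∠ = arctan(10/451) ≈ 1.27°
pole (s+10): 10 + j10 → |·| = √(10²+10²) = √200 ≈ 14.142, ∠ = arctan(10/10) ≈ 45.00°
pole (s+20): 20 + j10 → |·| = √(20²+10²) = √500 ≈ 22.361, ∠ = arctan(10/20) ≈ 26.57°
pole (s+782): 782 + j10 → |·| = √(782²+10²) = √611624 ≈ 782.06, ∠ = arctan(10/782) ≈ 0.73°
|H| = 50 · 36370 / 2.4731e+05 ≈ 7.3531
Gain = 20 log₁₀(7.3531) ≈ 17.33 dB
∠H = 8.40° − 72.30° = -63.90°

At s = jω = j80:
zero (s+80): 80 + j80 → |·| = √(80²+80²) = √12800 ≈ 113.14, ∠ = arctan(80/80) ≈ 45.00°
zero (s+451): 451 + j80 → |·| = √(451²+80²) = √209801 ≈ 458.04, ∠ = arctan(80/451) ≈ 10.06°
pole (s+10): 10 + j80 → |·| = √(10²+80²) = √6500 ≈ 80.623, ∠ = arctan(80/10) ≈ 82.87°
pole (s+20): 20 + j80 → |·| = √(20²+80²) = √6800 ≈ 82.462, ∠ = arctan(80/20) ≈ 75.96°
pole (s+782): 782 + j80 → |·| = √(782²+80²) = √617924 ≈ 786.08, ∠ = arctan(80/782) ≈ 5.84°
|H| = 50 · 51823 / 5.2261e+06 ≈ 0.49581
Gain = 20 log₁₀(0.49581) ≈ -6.09 dB
∠H = 55.06° − 164.67° = -109.61°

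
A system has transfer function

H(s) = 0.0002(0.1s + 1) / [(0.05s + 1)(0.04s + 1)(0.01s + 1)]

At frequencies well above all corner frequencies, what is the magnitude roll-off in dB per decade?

-40 dB/decade

Each pole contributes −20 dB/decade at high frequency; each zero contributes +20 dB/decade.
Net: 1 zero(s) − 3 pole(s) → -40 dB/decade.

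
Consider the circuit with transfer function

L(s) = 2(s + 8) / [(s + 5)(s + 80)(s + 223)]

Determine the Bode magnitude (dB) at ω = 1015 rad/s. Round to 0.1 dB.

At s = jω = j1015:
zero (s+8): 8 + j1015 → |·| = √(8²+1015²) = √1030289 ≈ 1015, ∠ = arctan(1015/8) ≈ 89.55°
pole (s+5): 5 + j1015 → |·| = √(5²+1015²) = √1030250 ≈ 1015, ∠ = arctan(1015/5) ≈ 89.72°
pole (s+80): 80 + j1015 → |·| = √(80²+1015²) = √1036625 ≈ 1018.1, ∠ = arctan(1015/80) ≈ 85.49°
pole (s+223): 223 + j1015 → |·| = √(223²+1015²) = √1079954 ≈ 1039.2, ∠ = arctan(1015/223) ≈ 77.61°
|L| = 2 · 1015 / 1.0739e+09 ≈ 1.8903e-06
Gain = 20 log₁₀(1.8903e-06) ≈ -114.47 dB

-114.5 dB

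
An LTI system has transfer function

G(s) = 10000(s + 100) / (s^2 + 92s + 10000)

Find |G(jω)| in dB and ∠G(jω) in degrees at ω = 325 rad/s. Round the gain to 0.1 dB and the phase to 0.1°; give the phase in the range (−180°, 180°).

At s = jω = j325:
zero (s+100): 100 + j325 → |·| = √(100²+325²) = √115625 ≈ 340.04, ∠ = arctan(325/100) ≈ 72.90°
quadratic: (j325)² + 92·j325 + 10000 = -95625 + j29900 → |·| ≈ 1.0019e+05, ∠ ≈ 162.64°
|G| = 10000 · 340.04 / 1.0019e+05 ≈ 33.94
Gain = 20 log₁₀(33.94) ≈ 30.61 dB
∠G = 72.90° − 162.64° = -89.74°

30.6 dB, -89.7°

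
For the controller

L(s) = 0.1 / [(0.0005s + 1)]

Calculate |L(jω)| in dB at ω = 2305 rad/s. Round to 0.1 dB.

At ω = 2305 rad/s:
pole (1 + j2305·0.0005) = 1 + j1.1525 → |·| ≈ 1.5259, ∠ ≈ 49.05°
|L| = 0.1 · 1 / (1.5259) ≈ 0.065535
Gain = 20 log₁₀(0.065535) ≈ -23.67 dB

-23.7 dB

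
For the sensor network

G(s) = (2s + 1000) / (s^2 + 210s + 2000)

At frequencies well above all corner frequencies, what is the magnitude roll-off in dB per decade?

Each pole contributes −20 dB/decade at high frequency; each zero contributes +20 dB/decade.
Net: 1 zero(s) − 2 pole(s) → -20 dB/decade.

-20 dB/decade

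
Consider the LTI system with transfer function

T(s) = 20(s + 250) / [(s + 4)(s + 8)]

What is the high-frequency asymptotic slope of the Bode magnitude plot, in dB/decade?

Each pole contributes −20 dB/decade at high frequency; each zero contributes +20 dB/decade.
Net: 1 zero(s) − 2 pole(s) → -20 dB/decade.

-20 dB/decade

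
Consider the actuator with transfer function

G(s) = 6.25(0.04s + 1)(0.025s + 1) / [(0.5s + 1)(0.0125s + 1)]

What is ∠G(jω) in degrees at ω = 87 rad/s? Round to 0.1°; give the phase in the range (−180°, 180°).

At ω = 87 rad/s:
zero (1 + j87·0.04) = 1 + j3.48 → |·| ≈ 3.6208, ∠ ≈ 73.97°
zero (1 + j87·0.025) = 1 + j2.175 → |·| ≈ 2.3939, ∠ ≈ 65.31°
pole (1 + j87·0.5) = 1 + j43.5 → |·| ≈ 43.511, ∠ ≈ 88.68°
pole (1 + j87·0.0125) = 1 + j1.0875 → |·| ≈ 1.4774, ∠ ≈ 47.40°
∠G = (73.97° + 65.31°) − (88.68° + 47.40°) = 3.20°

3.2°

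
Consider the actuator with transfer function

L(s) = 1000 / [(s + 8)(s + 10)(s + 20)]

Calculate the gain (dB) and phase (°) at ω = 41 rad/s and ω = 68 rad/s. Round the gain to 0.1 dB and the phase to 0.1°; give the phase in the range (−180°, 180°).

ω = 41: -38.1 dB, 140.8°; ω = 68: -50.5 dB, 121.5°

At s = jω = j41:
pole (s+8): 8 + j41 → |·| = √(8²+41²) = √1745 ≈ 41.773, ∠ = arctan(41/8) ≈ 78.96°
pole (s+10): 10 + j41 → |·| = √(10²+41²) = √1781 ≈ 42.202, ∠ = arctan(41/10) ≈ 76.29°
pole (s+20): 20 + j41 → |·| = √(20²+41²) = √2081 ≈ 45.618, ∠ = arctan(41/20) ≈ 64.00°
|L| = 1000 / 80420 ≈ 0.012435
Gain = 20 log₁₀(0.012435) ≈ -38.11 dB
∠L = 0.00° − 219.25° = -219.25° ≡ 140.75° (principal value)

At s = jω = j68:
pole (s+8): 8 + j68 → |·| = √(8²+68²) = √4688 ≈ 68.469, ∠ = arctan(68/8) ≈ 83.29°
pole (s+10): 10 + j68 → |·| = √(10²+68²) = √4724 ≈ 68.731, ∠ = arctan(68/10) ≈ 81.63°
pole (s+20): 20 + j68 → |·| = √(20²+68²) = √5024 ≈ 70.88, ∠ = arctan(68/20) ≈ 73.61°
|L| = 1000 / 3.3356e+05 ≈ 0.002998
Gain = 20 log₁₀(0.002998) ≈ -50.46 dB
∠L = 0.00° − 238.53° = -238.53° ≡ 121.47° (principal value)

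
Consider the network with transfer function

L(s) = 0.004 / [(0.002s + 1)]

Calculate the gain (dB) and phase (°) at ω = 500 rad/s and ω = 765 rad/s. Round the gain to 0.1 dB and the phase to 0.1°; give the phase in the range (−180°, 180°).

At ω = 500 rad/s:
pole (1 + j500·0.002) = 1 + j1 → |·| ≈ 1.4142, ∠ ≈ 45.00°
|L| = 0.004 · 1 / (1.4142) ≈ 0.0028285
Gain = 20 log₁₀(0.0028285) ≈ -50.97 dB
∠L = (0°) − (45.00°) = -45.00°

At ω = 765 rad/s:
pole (1 + j765·0.002) = 1 + j1.53 → |·| ≈ 1.8278, ∠ ≈ 56.83°
|L| = 0.004 · 1 / (1.8278) ≈ 0.0021884
Gain = 20 log₁₀(0.0021884) ≈ -53.20 dB
∠L = (0°) − (56.83°) = -56.83°

ω = 500: -51.0 dB, -45.0°; ω = 765: -53.2 dB, -56.8°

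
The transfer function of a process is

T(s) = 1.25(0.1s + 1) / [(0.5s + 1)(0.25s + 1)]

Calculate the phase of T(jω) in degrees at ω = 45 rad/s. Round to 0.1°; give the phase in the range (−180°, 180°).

At ω = 45 rad/s:
zero (1 + j45·0.1) = 1 + j4.5 → |·| ≈ 4.6098, ∠ ≈ 77.47°
pole (1 + j45·0.5) = 1 + j22.5 → |·| ≈ 22.522, ∠ ≈ 87.46°
pole (1 + j45·0.25) = 1 + j11.25 → |·| ≈ 11.294, ∠ ≈ 84.92°
∠T = (77.47°) − (87.46° + 84.92°) = -94.91°

-94.9°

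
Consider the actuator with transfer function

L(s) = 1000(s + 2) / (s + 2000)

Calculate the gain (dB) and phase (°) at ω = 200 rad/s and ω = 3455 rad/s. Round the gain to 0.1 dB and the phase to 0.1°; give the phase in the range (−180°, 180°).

ω = 200: 40.0 dB, 83.7°; ω = 3455: 58.7 dB, 30.0°

At s = jω = j200:
zero (s+2): 2 + j200 → |·| = √(2²+200²) = √40004 ≈ 200.01, ∠ = arctan(200/2) ≈ 89.43°
pole (s+2000): 2000 + j200 → |·| = √(2000²+200²) = √4040000 ≈ 2010, ∠ = arctan(200/2000) ≈ 5.71°
|L| = 1000 · 200.01 / 2010 ≈ 99.507
Gain = 20 log₁₀(99.507) ≈ 39.96 dB
∠L = 89.43° − 5.71° = 83.72°

At s = jω = j3455:
zero (s+2): 2 + j3455 → |·| = √(2²+3455²) = √11937029 ≈ 3455, ∠ = arctan(3455/2) ≈ 89.97°
pole (s+2000): 2000 + j3455 → |·| = √(2000²+3455²) = √15937025 ≈ 3992.1, ∠ = arctan(3455/2000) ≈ 59.93°
|L| = 1000 · 3455 / 3992.1 ≈ 865.46
Gain = 20 log₁₀(865.46) ≈ 58.74 dB
∠L = 89.97° − 59.93° = 30.04°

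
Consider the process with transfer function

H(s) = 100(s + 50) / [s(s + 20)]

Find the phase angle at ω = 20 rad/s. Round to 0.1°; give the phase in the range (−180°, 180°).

At s = jω = j20:
zero (s+50): 50 + j20 → |·| = √(50²+20²) = √2900 ≈ 53.852, ∠ = arctan(20/50) ≈ 21.80°
pole (s+20): 20 + j20 → |·| = √(20²+20²) = √800 ≈ 28.284, ∠ = arctan(20/20) ≈ 45.00°
pole at origin: |s| = 20, ∠ = 90.00° (in denominator)
∠H = 21.80° − 135.00° = -113.20°

-113.2°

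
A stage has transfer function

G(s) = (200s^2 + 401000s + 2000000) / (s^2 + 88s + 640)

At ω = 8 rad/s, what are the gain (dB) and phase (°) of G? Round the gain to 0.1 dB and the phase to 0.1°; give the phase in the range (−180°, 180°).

Substitute s = j8:
Numerator: 200(j8)^2 + 401000(j8) + 2000000 = 1987200 + j3208000
Denominator: (j8)^2 + 88(j8) + 640 = 576 + j704
|N| = √(1987200² + 3208000²) ≈ 3.7736e+06, ∠N ≈ 58.22°
|D| = √(576² + 704²) ≈ 909.61, ∠D ≈ 50.71°
|G| = 3.7736e+06 / 909.61 ≈ 4148.6
Gain = 20 log₁₀(4148.6) ≈ 72.36 dB
∠G = 58.22° − 50.71° = 7.51°

72.4 dB, 7.5°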